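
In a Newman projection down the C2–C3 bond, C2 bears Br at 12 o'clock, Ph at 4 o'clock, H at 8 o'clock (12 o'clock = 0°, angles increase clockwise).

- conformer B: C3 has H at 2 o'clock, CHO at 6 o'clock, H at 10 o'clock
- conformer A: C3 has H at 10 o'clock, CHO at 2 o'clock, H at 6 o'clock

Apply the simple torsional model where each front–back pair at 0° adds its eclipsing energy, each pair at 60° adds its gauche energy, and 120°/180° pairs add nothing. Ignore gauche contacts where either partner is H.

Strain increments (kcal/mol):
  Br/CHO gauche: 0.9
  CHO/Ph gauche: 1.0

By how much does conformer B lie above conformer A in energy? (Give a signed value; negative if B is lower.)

B (staggered): Ph(120°)/CHO(180°) gauche 1.0 → 1.0 kcal/mol.
A (staggered): Br(0°)/CHO(60°) gauche 0.9; Ph(120°)/CHO(60°) gauche 1.0 → 1.9 kcal/mol.
E(B) − E(A) = 1.0 − 1.9 = -0.9 kcal/mol.

-0.9 kcal/mol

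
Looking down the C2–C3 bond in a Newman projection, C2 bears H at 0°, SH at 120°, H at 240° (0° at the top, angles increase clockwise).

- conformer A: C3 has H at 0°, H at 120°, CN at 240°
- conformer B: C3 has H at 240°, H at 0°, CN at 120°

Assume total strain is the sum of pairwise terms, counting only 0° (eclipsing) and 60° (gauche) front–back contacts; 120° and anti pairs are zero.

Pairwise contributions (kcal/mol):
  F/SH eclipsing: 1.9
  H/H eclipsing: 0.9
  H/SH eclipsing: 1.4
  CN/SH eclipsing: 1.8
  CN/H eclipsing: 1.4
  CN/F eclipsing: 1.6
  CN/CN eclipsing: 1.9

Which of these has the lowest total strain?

A (eclipsed): H(0°)/H(0°) eclipsed 0.9; SH(120°)/H(120°) eclipsed 1.4; H(240°)/CN(240°) eclipsed 1.4 → 3.7 kcal/mol.
B (eclipsed): H(0°)/H(0°) eclipsed 0.9; SH(120°)/CN(120°) eclipsed 1.8; H(240°)/H(240°) eclipsed 0.9 → 3.6 kcal/mol.
B has the lowest total (3.6 kcal/mol).

B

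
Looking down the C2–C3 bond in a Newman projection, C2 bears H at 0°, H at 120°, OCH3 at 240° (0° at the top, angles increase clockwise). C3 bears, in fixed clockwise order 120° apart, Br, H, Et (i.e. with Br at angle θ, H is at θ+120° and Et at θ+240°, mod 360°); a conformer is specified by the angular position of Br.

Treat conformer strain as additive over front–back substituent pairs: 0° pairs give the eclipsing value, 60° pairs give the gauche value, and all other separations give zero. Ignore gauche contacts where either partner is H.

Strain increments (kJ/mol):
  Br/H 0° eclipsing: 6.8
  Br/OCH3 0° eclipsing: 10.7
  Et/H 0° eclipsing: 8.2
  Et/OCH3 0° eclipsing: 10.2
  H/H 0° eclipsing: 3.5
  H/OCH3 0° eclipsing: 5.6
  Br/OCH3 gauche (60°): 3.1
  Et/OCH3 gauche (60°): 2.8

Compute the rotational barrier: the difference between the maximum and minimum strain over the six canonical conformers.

Br at 0° (eclipsed): H(0°)/Br(0°) eclipsed 6.8; H(120°)/H(120°) eclipsed 3.5; OCH3(240°)/Et(240°) eclipsed 10.2 → 20.5 kJ/mol.
Br at 60° (staggered): OCH3(240°)/Et(300°) gauche 2.8 → 2.8 kJ/mol.
Br at 120° (eclipsed): H(0°)/Et(0°) eclipsed 8.2; H(120°)/Br(120°) eclipsed 6.8; OCH3(240°)/H(240°) eclipsed 5.6 → 20.6 kJ/mol.
Br at 180° (staggered): OCH3(240°)/Br(180°) gauche 3.1 → 3.1 kJ/mol.
Br at 240° (eclipsed): H(0°)/H(0°) eclipsed 3.5; H(120°)/Et(120°) eclipsed 8.2; OCH3(240°)/Br(240°) eclipsed 10.7 → 22.4 kJ/mol.
Br at 300° (staggered): OCH3(240°)/Br(300°) gauche 3.1; OCH3(240°)/Et(180°) gauche 2.8 → 5.9 kJ/mol.
Max at 240° (22.4 kJ/mol), min at 60° (2.8 kJ/mol); barrier = 19.6 kJ/mol.

19.6 kJ/mol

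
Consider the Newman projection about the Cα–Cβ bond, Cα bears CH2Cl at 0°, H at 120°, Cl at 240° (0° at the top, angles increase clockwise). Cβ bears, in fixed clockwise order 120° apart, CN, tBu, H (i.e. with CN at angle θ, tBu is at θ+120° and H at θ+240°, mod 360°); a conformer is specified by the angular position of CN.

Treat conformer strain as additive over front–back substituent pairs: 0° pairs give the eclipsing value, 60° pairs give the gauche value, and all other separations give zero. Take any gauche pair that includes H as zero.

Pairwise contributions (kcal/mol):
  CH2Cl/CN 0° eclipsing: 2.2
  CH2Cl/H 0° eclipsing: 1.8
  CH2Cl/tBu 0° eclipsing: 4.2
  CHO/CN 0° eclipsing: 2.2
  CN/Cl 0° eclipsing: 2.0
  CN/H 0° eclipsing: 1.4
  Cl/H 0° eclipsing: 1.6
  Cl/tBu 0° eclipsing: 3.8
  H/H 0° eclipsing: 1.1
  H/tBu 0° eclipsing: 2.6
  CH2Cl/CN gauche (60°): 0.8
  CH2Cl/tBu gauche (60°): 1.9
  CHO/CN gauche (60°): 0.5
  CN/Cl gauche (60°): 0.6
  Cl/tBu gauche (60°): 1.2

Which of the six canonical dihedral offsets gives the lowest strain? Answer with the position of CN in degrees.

60°

CN at 0° (eclipsed): CH2Cl(0°)/CN(0°) eclipsed 2.2; H(120°)/tBu(120°) eclipsed 2.6; Cl(240°)/H(240°) eclipsed 1.6 → 6.4 kcal/mol.
CN at 60° (staggered): CH2Cl(0°)/CN(60°) gauche 0.8; Cl(240°)/tBu(180°) gauche 1.2 → 2.0 kcal/mol.
CN at 120° (eclipsed): CH2Cl(0°)/H(0°) eclipsed 1.8; H(120°)/CN(120°) eclipsed 1.4; Cl(240°)/tBu(240°) eclipsed 3.8 → 7.0 kcal/mol.
CN at 180° (staggered): CH2Cl(0°)/tBu(300°) gauche 1.9; Cl(240°)/CN(180°) gauche 0.6; Cl(240°)/tBu(300°) gauche 1.2 → 3.7 kcal/mol.
CN at 240° (eclipsed): CH2Cl(0°)/tBu(0°) eclipsed 4.2; H(120°)/H(120°) eclipsed 1.1; Cl(240°)/CN(240°) eclipsed 2.0 → 7.3 kcal/mol.
CN at 300° (staggered): CH2Cl(0°)/CN(300°) gauche 0.8; CH2Cl(0°)/tBu(60°) gauche 1.9; Cl(240°)/CN(300°) gauche 0.6 → 3.3 kcal/mol.
The minimum (2.0 kcal/mol) occurs with CN at 60°.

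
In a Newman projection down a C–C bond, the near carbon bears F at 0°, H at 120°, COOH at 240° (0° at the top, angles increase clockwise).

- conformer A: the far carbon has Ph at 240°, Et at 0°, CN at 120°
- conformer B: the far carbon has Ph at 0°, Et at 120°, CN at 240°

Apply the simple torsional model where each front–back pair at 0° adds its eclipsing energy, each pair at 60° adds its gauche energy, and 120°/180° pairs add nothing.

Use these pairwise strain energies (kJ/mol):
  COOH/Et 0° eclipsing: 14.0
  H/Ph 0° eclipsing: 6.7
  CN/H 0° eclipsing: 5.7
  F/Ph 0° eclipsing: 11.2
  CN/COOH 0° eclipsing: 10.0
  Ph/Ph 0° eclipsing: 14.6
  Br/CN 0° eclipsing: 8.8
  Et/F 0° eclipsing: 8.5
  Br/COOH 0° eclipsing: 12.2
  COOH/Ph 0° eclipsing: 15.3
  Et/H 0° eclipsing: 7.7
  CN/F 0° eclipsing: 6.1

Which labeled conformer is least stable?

A (eclipsed): F(0°)/Et(0°) eclipsed 8.5; H(120°)/CN(120°) eclipsed 5.7; COOH(240°)/Ph(240°) eclipsed 15.3 → 29.5 kJ/mol.
B (eclipsed): F(0°)/Ph(0°) eclipsed 11.2; H(120°)/Et(120°) eclipsed 7.7; COOH(240°)/CN(240°) eclipsed 10.0 → 28.9 kJ/mol.
A has the highest total (29.5 kJ/mol).

A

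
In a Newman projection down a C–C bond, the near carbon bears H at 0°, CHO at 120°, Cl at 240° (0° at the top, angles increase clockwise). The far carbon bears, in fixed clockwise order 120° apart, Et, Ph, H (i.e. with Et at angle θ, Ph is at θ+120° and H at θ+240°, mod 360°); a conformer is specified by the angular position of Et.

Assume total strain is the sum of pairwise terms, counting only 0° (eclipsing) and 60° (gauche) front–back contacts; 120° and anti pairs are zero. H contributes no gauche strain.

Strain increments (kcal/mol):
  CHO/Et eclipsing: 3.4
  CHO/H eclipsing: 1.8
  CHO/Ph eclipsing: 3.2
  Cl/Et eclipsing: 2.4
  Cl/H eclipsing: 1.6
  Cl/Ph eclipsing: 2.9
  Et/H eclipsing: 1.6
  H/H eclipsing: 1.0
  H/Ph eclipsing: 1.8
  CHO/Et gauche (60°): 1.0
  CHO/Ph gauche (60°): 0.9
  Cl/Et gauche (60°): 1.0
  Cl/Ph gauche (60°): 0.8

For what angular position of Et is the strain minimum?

300°

Et at 0° (eclipsed): H–Et eclipsed, CHO–Ph eclipsed, Cl–H eclipsed; 1.6 + 3.2 + 1.6 = 6.4 kcal/mol.
Et at 60° (staggered): CHO–Et gauche, CHO–Ph gauche, Cl–Ph gauche; 1.0 + 0.9 + 0.8 = 2.7 kcal/mol.
Et at 120° (eclipsed): H–H eclipsed, CHO–Et eclipsed, Cl–Ph eclipsed; 1.0 + 3.4 + 2.9 = 7.3 kcal/mol.
Et at 180° (staggered): CHO–Et gauche, Cl–Et gauche, Cl–Ph gauche; 1.0 + 1.0 + 0.8 = 2.8 kcal/mol.
Et at 240° (eclipsed): H–Ph eclipsed, CHO–H eclipsed, Cl–Et eclipsed; 1.8 + 1.8 + 2.4 = 6.0 kcal/mol.
Et at 300° (staggered): CHO–Ph gauche, Cl–Et gauche; 0.9 + 1.0 = 1.9 kcal/mol.
The minimum (1.9 kcal/mol) occurs with Et at 300°.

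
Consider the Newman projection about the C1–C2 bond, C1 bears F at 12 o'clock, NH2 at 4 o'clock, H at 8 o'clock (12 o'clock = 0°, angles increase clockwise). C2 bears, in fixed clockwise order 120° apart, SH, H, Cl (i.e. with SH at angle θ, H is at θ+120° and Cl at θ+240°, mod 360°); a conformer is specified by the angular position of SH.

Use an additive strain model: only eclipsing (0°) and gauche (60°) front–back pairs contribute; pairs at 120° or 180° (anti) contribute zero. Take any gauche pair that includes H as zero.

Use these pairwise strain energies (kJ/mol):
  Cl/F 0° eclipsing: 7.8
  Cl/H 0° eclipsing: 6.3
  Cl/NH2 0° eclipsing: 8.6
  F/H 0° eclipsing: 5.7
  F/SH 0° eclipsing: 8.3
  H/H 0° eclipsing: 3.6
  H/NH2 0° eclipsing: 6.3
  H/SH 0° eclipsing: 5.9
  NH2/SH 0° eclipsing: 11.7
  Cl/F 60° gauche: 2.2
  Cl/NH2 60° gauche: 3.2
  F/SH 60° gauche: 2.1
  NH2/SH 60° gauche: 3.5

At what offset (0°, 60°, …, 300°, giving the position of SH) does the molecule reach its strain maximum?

120°

SH at 0° (eclipsed): F(0°)/SH(0°) eclipsed 8.3; NH2(120°)/H(120°) eclipsed 6.3; H(240°)/Cl(240°) eclipsed 6.3 → 20.9 kJ/mol.
SH at 60° (staggered): F(0°)/SH(60°) gauche 2.1; F(0°)/Cl(300°) gauche 2.2; NH2(120°)/SH(60°) gauche 3.5 → 7.8 kJ/mol.
SH at 120° (eclipsed): F(0°)/Cl(0°) eclipsed 7.8; NH2(120°)/SH(120°) eclipsed 11.7; H(240°)/H(240°) eclipsed 3.6 → 23.1 kJ/mol.
SH at 180° (staggered): F(0°)/Cl(60°) gauche 2.2; NH2(120°)/SH(180°) gauche 3.5; NH2(120°)/Cl(60°) gauche 3.2 → 8.9 kJ/mol.
SH at 240° (eclipsed): F(0°)/H(0°) eclipsed 5.7; NH2(120°)/Cl(120°) eclipsed 8.6; H(240°)/SH(240°) eclipsed 5.9 → 20.2 kJ/mol.
SH at 300° (staggered): F(0°)/SH(300°) gauche 2.1; NH2(120°)/Cl(180°) gauche 3.2 → 5.3 kJ/mol.
The maximum (23.1 kJ/mol) occurs with SH at 120°.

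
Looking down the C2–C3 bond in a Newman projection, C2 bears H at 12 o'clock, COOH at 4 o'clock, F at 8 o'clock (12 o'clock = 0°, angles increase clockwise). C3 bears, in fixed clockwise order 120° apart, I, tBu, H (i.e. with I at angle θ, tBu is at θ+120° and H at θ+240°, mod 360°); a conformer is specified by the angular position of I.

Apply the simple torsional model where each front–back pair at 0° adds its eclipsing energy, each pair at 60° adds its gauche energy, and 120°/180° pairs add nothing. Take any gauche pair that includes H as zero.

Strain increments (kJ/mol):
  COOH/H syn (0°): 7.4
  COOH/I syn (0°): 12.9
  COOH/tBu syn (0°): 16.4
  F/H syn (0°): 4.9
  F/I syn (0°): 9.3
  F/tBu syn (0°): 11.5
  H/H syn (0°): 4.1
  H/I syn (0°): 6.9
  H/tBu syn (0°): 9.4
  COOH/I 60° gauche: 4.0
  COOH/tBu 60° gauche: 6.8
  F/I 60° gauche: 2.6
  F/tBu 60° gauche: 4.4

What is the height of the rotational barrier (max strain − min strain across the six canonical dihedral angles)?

I at 0° (eclipsed): H–I eclipsed, COOH–tBu eclipsed, F–H eclipsed; 6.9 + 16.4 + 4.9 = 28.2 kJ/mol.
I at 60° (staggered): COOH–I gauche, COOH–tBu gauche, F–tBu gauche; 4.0 + 6.8 + 4.4 = 15.2 kJ/mol.
I at 120° (eclipsed): H–H eclipsed, COOH–I eclipsed, F–tBu eclipsed; 4.1 + 12.9 + 11.5 = 28.5 kJ/mol.
I at 180° (staggered): COOH–I gauche, F–I gauche, F–tBu gauche; 4.0 + 2.6 + 4.4 = 11.0 kJ/mol.
I at 240° (eclipsed): H–tBu eclipsed, COOH–H eclipsed, F–I eclipsed; 9.4 + 7.4 + 9.3 = 26.1 kJ/mol.
I at 300° (staggered): COOH–tBu gauche, F–I gauche; 6.8 + 2.6 = 9.4 kJ/mol.
Max at 120° (28.5 kJ/mol), min at 300° (9.4 kJ/mol); barrier = 19.1 kJ/mol.

19.1 kJ/mol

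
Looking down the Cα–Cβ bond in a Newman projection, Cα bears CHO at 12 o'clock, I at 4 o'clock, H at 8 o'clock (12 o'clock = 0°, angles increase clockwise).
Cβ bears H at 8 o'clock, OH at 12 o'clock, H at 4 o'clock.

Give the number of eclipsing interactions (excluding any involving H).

1

Non-H eclipsing pairs: CHO(0°)/OH(0°) — 1 interaction.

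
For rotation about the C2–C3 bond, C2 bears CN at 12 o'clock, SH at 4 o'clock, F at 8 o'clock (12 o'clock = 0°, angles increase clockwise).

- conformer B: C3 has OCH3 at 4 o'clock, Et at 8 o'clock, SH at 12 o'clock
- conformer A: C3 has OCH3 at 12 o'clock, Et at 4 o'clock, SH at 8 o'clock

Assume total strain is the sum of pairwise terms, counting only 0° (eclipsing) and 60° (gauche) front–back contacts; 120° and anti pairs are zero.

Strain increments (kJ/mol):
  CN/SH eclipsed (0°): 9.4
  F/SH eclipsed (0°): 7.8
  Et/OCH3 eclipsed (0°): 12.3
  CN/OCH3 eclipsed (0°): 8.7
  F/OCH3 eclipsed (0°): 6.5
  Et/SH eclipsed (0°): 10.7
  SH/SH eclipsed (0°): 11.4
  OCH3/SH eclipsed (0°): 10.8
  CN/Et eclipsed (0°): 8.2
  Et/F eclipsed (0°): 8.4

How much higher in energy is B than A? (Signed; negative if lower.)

B (eclipsed): CN(0°)/SH(0°) eclipsed 9.4; SH(120°)/OCH3(120°) eclipsed 10.8; F(240°)/Et(240°) eclipsed 8.4 → 28.6 kJ/mol.
A (eclipsed): CN(0°)/OCH3(0°) eclipsed 8.7; SH(120°)/Et(120°) eclipsed 10.7; F(240°)/SH(240°) eclipsed 7.8 → 27.2 kJ/mol.
E(B) − E(A) = 28.6 − 27.2 = +1.4 kJ/mol.

+1.4 kJ/mol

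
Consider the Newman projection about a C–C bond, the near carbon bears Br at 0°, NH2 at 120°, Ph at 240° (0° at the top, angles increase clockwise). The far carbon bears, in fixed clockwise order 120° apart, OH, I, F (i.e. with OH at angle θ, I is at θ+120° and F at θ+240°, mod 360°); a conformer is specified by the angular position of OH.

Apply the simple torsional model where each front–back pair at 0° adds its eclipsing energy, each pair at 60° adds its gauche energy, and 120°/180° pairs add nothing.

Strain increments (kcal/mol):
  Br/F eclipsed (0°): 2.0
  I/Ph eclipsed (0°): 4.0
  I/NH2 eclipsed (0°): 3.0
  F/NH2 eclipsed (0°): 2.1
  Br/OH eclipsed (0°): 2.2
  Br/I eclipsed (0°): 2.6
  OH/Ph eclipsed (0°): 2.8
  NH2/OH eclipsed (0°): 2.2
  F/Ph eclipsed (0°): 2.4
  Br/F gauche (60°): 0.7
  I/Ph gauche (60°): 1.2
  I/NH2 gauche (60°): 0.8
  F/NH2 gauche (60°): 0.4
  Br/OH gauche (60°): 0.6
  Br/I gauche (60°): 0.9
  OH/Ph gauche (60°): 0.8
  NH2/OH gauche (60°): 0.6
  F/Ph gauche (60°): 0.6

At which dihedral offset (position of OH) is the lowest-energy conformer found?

300°

OH at 0° (eclipsed): Br(0°)/OH(0°) eclipsed 2.2; NH2(120°)/I(120°) eclipsed 3.0; Ph(240°)/F(240°) eclipsed 2.4 → 7.6 kcal/mol.
OH at 60° (staggered): Br(0°)/OH(60°) gauche 0.6; Br(0°)/F(300°) gauche 0.7; NH2(120°)/OH(60°) gauche 0.6; NH2(120°)/I(180°) gauche 0.8; Ph(240°)/I(180°) gauche 1.2; Ph(240°)/F(300°) gauche 0.6 → 4.5 kcal/mol.
OH at 120° (eclipsed): Br(0°)/F(0°) eclipsed 2.0; NH2(120°)/OH(120°) eclipsed 2.2; Ph(240°)/I(240°) eclipsed 4.0 → 8.2 kcal/mol.
OH at 180° (staggered): Br(0°)/I(300°) gauche 0.9; Br(0°)/F(60°) gauche 0.7; NH2(120°)/OH(180°) gauche 0.6; NH2(120°)/F(60°) gauche 0.4; Ph(240°)/OH(180°) gauche 0.8; Ph(240°)/I(300°) gauche 1.2 → 4.6 kcal/mol.
OH at 240° (eclipsed): Br(0°)/I(0°) eclipsed 2.6; NH2(120°)/F(120°) eclipsed 2.1; Ph(240°)/OH(240°) eclipsed 2.8 → 7.5 kcal/mol.
OH at 300° (staggered): Br(0°)/OH(300°) gauche 0.6; Br(0°)/I(60°) gauche 0.9; NH2(120°)/I(60°) gauche 0.8; NH2(120°)/F(180°) gauche 0.4; Ph(240°)/OH(300°) gauche 0.8; Ph(240°)/F(180°) gauche 0.6 → 4.1 kcal/mol.
The minimum (4.1 kcal/mol) occurs with OH at 300°.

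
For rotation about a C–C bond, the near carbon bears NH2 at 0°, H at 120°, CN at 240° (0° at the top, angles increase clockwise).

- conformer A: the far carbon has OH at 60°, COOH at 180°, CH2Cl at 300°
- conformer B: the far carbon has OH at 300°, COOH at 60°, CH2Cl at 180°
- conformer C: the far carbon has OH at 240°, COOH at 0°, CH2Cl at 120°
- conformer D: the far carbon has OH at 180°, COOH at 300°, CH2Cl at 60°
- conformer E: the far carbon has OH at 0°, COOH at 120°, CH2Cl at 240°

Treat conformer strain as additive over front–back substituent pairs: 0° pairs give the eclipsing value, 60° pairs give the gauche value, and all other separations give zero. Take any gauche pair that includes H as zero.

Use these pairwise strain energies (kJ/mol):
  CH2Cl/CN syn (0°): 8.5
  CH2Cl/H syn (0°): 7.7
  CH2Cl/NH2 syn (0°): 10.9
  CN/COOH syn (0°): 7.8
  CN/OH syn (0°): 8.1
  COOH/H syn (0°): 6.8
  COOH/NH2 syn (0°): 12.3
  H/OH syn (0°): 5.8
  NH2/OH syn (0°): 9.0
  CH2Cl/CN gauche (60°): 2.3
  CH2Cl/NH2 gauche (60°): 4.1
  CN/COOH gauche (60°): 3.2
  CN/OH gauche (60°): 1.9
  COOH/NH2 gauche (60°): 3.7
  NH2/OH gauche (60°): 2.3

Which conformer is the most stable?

A (staggered): NH2(0°)/OH(60°) gauche 2.3; NH2(0°)/CH2Cl(300°) gauche 4.1; CN(240°)/COOH(180°) gauche 3.2; CN(240°)/CH2Cl(300°) gauche 2.3 → 11.9 kJ/mol.
B (staggered): NH2(0°)/OH(300°) gauche 2.3; NH2(0°)/COOH(60°) gauche 3.7; CN(240°)/OH(300°) gauche 1.9; CN(240°)/CH2Cl(180°) gauche 2.3 → 10.2 kJ/mol.
C (eclipsed): NH2(0°)/COOH(0°) eclipsed 12.3; H(120°)/CH2Cl(120°) eclipsed 7.7; CN(240°)/OH(240°) eclipsed 8.1 → 28.1 kJ/mol.
D (staggered): NH2(0°)/COOH(300°) gauche 3.7; NH2(0°)/CH2Cl(60°) gauche 4.1; CN(240°)/OH(180°) gauche 1.9; CN(240°)/COOH(300°) gauche 3.2 → 12.9 kJ/mol.
E (eclipsed): NH2(0°)/OH(0°) eclipsed 9.0; H(120°)/COOH(120°) eclipsed 6.8; CN(240°)/CH2Cl(240°) eclipsed 8.5 → 24.3 kJ/mol.
B has the lowest total (10.2 kJ/mol).

B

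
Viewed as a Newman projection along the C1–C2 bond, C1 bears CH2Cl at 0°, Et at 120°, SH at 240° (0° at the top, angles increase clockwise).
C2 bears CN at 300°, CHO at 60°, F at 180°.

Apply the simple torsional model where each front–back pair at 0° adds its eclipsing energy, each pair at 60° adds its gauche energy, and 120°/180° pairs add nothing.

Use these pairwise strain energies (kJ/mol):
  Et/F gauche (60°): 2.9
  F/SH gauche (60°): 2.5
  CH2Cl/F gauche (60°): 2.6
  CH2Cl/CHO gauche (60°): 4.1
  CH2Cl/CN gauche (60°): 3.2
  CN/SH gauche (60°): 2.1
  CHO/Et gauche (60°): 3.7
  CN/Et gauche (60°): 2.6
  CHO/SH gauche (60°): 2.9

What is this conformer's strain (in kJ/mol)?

This conformer (staggered): CH2Cl(0°)/CN(300°) gauche 3.2; CH2Cl(0°)/CHO(60°) gauche 4.1; Et(120°)/CHO(60°) gauche 3.7; Et(120°)/F(180°) gauche 2.9; SH(240°)/CN(300°) gauche 2.1; SH(240°)/F(180°) gauche 2.5 → 18.5 kJ/mol.

18.5 kJ/mol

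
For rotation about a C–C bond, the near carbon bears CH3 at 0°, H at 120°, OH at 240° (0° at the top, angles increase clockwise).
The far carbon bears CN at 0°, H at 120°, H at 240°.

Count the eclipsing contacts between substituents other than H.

Non-H eclipsing pairs: CH3(0°)/CN(0°) — 1 interaction.

1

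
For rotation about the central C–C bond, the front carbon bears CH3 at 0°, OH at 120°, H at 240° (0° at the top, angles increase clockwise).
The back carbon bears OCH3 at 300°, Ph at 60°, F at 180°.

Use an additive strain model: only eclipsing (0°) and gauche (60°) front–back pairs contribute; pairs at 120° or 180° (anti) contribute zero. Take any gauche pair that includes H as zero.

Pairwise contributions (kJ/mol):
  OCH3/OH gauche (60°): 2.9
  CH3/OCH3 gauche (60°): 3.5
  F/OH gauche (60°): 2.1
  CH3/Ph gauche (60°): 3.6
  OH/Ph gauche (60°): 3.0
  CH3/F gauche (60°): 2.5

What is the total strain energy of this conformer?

12.2 kJ/mol

This conformer (staggered): CH3(0°)/OCH3(300°) gauche 3.5; CH3(0°)/Ph(60°) gauche 3.6; OH(120°)/Ph(60°) gauche 3.0; OH(120°)/F(180°) gauche 2.1 → 12.2 kJ/mol.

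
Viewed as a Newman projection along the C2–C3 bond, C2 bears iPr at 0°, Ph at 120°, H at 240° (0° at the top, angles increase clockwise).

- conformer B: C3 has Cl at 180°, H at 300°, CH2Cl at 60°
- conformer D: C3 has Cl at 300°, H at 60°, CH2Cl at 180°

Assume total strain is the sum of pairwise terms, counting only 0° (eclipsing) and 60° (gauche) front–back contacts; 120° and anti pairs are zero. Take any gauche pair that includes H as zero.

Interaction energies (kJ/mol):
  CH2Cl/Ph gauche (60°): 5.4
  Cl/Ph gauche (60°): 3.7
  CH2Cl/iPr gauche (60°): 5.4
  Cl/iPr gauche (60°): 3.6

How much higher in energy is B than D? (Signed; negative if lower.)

B (staggered): iPr–CH2Cl gauche, Ph–Cl gauche, Ph–CH2Cl gauche; 5.4 + 3.7 + 5.4 = 14.5 kJ/mol.
D (staggered): iPr–Cl gauche, Ph–CH2Cl gauche; 3.6 + 5.4 = 9.0 kJ/mol.
E(B) − E(D) = 14.5 − 9.0 = +5.5 kJ/mol.

+5.5 kJ/mol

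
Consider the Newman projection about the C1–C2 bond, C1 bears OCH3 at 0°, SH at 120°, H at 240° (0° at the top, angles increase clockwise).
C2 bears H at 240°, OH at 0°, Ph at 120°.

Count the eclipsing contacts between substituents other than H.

Non-H eclipsing pairs: OCH3(0°)/OH(0°); SH(120°)/Ph(120°) — 2 interactions.

2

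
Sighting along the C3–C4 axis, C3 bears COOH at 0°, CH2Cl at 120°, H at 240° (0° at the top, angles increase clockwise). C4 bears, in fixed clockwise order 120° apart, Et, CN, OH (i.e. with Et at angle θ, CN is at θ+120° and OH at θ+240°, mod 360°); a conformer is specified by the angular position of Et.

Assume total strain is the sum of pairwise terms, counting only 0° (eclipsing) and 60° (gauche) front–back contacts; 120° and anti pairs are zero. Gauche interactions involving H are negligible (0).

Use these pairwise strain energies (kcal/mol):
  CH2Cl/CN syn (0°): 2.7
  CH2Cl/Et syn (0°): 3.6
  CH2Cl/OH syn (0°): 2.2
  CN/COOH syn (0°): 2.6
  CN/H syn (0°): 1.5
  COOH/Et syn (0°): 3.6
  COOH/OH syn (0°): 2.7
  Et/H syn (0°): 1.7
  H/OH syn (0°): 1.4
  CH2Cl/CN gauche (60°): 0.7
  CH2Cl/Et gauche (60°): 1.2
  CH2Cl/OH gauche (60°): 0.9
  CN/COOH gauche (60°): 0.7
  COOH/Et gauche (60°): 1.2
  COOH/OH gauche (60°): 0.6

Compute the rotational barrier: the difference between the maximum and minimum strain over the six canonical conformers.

Et at 0° is eclipsed. COOH at 0° is eclipsed with Et at 0° (3.6); CH2Cl at 120° is eclipsed with CN at 120° (2.7); H at 240° is eclipsed with OH at 240° (1.4). Total 7.7 kcal/mol.
Et at 60° is staggered. COOH at 0° is gauche with Et at 60° (1.2); COOH at 0° is gauche with OH at 300° (0.6); CH2Cl at 120° is gauche with Et at 60° (1.2); CH2Cl at 120° is gauche with CN at 180° (0.7). Total 3.7 kcal/mol.
Et at 120° is eclipsed. COOH at 0° is eclipsed with OH at 0° (2.7); CH2Cl at 120° is eclipsed with Et at 120° (3.6); H at 240° is eclipsed with CN at 240° (1.5). Total 7.8 kcal/mol.
Et at 180° is staggered. COOH at 0° is gauche with CN at 300° (0.7); COOH at 0° is gauche with OH at 60° (0.6); CH2Cl at 120° is gauche with Et at 180° (1.2); CH2Cl at 120° is gauche with OH at 60° (0.9). Total 3.4 kcal/mol.
Et at 240° is eclipsed. COOH at 0° is eclipsed with CN at 0° (2.6); CH2Cl at 120° is eclipsed with OH at 120° (2.2); H at 240° is eclipsed with Et at 240° (1.7). Total 6.5 kcal/mol.
Et at 300° is staggered. COOH at 0° is gauche with Et at 300° (1.2); COOH at 0° is gauche with CN at 60° (0.7); CH2Cl at 120° is gauche with CN at 60° (0.7); CH2Cl at 120° is gauche with OH at 180° (0.9). Total 3.5 kcal/mol.
Max at 120° (7.8 kcal/mol), min at 180° (3.4 kcal/mol); barrier = 4.4 kcal/mol.

4.4 kcal/mol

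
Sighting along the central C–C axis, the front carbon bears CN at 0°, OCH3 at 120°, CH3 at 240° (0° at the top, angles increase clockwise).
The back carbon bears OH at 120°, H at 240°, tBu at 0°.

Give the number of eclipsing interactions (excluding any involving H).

2

Non-H eclipsing pairs: CN(0°)/tBu(0°); OCH3(120°)/OH(120°) — 2 interactions.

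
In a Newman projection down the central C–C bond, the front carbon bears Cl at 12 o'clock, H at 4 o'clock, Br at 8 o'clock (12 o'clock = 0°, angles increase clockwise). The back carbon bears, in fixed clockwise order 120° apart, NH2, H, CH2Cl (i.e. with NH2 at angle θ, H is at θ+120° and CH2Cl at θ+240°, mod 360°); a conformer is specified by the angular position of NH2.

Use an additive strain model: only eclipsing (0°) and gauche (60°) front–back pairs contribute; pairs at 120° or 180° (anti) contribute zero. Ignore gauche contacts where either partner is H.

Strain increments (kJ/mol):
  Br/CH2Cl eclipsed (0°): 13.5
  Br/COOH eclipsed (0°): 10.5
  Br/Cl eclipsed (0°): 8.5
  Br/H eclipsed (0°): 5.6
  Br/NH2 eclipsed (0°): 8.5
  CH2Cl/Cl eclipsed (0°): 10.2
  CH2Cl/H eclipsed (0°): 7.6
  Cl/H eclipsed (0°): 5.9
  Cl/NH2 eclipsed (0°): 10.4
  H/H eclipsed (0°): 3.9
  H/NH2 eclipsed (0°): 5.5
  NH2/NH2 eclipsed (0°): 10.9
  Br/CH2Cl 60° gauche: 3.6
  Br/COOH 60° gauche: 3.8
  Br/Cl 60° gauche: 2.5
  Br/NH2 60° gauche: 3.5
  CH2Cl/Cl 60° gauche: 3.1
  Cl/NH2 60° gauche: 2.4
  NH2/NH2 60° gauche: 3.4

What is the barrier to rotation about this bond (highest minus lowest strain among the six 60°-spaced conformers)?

21.2 kJ/mol

NH2 at 0° is eclipsed. Cl at 0° is eclipsed with NH2 at 0° (10.4); H at 120° is eclipsed with H at 120° (3.9); Br at 240° is eclipsed with CH2Cl at 240° (13.5). Total 27.8 kJ/mol.
NH2 at 60° is staggered. Cl at 0° is gauche with NH2 at 60° (2.4); Cl at 0° is gauche with CH2Cl at 300° (3.1); Br at 240° is gauche with CH2Cl at 300° (3.6). Total 9.1 kJ/mol.
NH2 at 120° is eclipsed. Cl at 0° is eclipsed with CH2Cl at 0° (10.2); H at 120° is eclipsed with NH2 at 120° (5.5); Br at 240° is eclipsed with H at 240° (5.6). Total 21.3 kJ/mol.
NH2 at 180° is staggered. Cl at 0° is gauche with CH2Cl at 60° (3.1); Br at 240° is gauche with NH2 at 180° (3.5). Total 6.6 kJ/mol.
NH2 at 240° is eclipsed. Cl at 0° is eclipsed with H at 0° (5.9); H at 120° is eclipsed with CH2Cl at 120° (7.6); Br at 240° is eclipsed with NH2 at 240° (8.5). Total 22.0 kJ/mol.
NH2 at 300° is staggered. Cl at 0° is gauche with NH2 at 300° (2.4); Br at 240° is gauche with NH2 at 300° (3.5); Br at 240° is gauche with CH2Cl at 180° (3.6). Total 9.5 kJ/mol.
Max at 0° (27.8 kJ/mol), min at 180° (6.6 kJ/mol); barrier = 21.2 kJ/mol.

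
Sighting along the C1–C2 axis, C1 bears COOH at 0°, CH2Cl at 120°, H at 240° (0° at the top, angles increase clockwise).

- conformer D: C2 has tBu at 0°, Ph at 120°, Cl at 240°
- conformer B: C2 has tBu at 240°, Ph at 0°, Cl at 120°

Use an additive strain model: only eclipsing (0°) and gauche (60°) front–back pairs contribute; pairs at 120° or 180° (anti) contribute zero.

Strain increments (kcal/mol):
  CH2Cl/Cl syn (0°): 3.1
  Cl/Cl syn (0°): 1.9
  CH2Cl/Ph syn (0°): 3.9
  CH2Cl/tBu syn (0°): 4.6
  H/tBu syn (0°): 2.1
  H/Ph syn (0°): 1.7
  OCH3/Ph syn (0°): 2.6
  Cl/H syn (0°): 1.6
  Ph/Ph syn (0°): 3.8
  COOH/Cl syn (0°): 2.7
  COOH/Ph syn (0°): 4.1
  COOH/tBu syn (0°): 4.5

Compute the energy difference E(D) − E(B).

D (eclipsed): COOH–tBu eclipsed, CH2Cl–Ph eclipsed, H–Cl eclipsed; 4.5 + 3.9 + 1.6 = 10.0 kcal/mol.
B (eclipsed): COOH–Ph eclipsed, CH2Cl–Cl eclipsed, H–tBu eclipsed; 4.1 + 3.1 + 2.1 = 9.3 kcal/mol.
E(D) − E(B) = 10.0 − 9.3 = +0.7 kcal/mol.

+0.7 kcal/mol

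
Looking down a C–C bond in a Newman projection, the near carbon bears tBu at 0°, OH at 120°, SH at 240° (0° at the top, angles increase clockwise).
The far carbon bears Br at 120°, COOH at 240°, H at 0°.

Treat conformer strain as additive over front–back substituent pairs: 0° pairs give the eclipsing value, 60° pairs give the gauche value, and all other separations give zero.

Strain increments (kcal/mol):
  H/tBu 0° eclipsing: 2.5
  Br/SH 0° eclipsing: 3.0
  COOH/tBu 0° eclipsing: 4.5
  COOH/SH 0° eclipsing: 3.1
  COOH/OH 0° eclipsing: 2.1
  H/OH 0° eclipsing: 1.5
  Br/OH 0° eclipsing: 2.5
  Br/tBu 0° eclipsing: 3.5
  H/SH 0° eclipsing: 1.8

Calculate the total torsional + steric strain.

This conformer (eclipsed): tBu(0°)/H(0°) eclipsed 2.5; OH(120°)/Br(120°) eclipsed 2.5; SH(240°)/COOH(240°) eclipsed 3.1 → 8.1 kcal/mol.

8.1 kcal/mol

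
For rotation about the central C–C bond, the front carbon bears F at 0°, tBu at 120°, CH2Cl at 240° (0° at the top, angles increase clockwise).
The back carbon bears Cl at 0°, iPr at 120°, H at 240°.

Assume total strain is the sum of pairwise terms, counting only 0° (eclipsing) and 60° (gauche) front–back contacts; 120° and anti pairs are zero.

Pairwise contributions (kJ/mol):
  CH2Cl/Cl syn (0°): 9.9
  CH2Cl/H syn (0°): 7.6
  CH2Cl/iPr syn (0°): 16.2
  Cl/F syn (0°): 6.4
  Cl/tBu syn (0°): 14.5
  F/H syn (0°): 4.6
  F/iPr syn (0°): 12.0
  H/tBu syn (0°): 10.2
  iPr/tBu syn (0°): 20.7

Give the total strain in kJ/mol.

34.7 kJ/mol

This conformer is eclipsed. F at 0° is eclipsed with Cl at 0° (6.4); tBu at 120° is eclipsed with iPr at 120° (20.7); CH2Cl at 240° is eclipsed with H at 240° (7.6). Total 34.7 kJ/mol.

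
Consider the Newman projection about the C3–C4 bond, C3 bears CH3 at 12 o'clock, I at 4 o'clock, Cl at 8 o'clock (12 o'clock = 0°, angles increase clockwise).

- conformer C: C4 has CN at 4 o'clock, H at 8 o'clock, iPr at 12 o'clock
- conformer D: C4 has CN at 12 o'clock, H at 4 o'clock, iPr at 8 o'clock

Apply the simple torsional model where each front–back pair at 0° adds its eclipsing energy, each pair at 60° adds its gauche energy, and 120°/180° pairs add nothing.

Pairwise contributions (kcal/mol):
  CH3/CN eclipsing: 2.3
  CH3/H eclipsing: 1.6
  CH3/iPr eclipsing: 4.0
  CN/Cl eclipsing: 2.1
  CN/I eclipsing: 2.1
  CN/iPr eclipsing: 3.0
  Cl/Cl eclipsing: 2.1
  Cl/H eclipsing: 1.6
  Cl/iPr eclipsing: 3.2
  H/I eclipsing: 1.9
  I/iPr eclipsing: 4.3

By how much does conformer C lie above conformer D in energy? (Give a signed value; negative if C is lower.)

C (eclipsed): CH3–iPr eclipsed, I–CN eclipsed, Cl–H eclipsed; 4.0 + 2.1 + 1.6 = 7.7 kcal/mol.
D (eclipsed): CH3–CN eclipsed, I–H eclipsed, Cl–iPr eclipsed; 2.3 + 1.9 + 3.2 = 7.4 kcal/mol.
E(C) − E(D) = 7.7 − 7.4 = +0.3 kcal/mol.

+0.3 kcal/mol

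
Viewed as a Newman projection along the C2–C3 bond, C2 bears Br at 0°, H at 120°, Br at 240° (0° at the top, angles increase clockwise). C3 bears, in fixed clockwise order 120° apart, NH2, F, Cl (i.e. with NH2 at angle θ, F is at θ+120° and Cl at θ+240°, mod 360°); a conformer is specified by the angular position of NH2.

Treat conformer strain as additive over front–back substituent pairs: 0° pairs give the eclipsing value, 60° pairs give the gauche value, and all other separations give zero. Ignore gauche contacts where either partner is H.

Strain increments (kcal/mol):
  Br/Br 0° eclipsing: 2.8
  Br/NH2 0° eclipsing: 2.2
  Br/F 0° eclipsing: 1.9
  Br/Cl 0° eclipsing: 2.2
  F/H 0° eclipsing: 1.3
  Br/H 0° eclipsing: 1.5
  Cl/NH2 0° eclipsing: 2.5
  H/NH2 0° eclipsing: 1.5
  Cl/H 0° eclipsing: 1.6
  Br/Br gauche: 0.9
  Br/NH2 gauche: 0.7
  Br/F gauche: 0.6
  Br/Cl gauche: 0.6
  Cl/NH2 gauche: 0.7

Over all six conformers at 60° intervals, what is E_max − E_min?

3.2 kcal/mol

NH2 at 0° (eclipsed): Br–NH2 eclipsed, H–F eclipsed, Br–Cl eclipsed; 2.2 + 1.3 + 2.2 = 5.7 kcal/mol.
NH2 at 60° (staggered): Br–NH2 gauche, Br–Cl gauche, Br–F gauche, Br–Cl gauche; 0.7 + 0.6 + 0.6 + 0.6 = 2.5 kcal/mol.
NH2 at 120° (eclipsed): Br–Cl eclipsed, H–NH2 eclipsed, Br–F eclipsed; 2.2 + 1.5 + 1.9 = 5.6 kcal/mol.
NH2 at 180° (staggered): Br–F gauche, Br–Cl gauche, Br–NH2 gauche, Br–F gauche; 0.6 + 0.6 + 0.7 + 0.6 = 2.5 kcal/mol.
NH2 at 240° (eclipsed): Br–F eclipsed, H–Cl eclipsed, Br–NH2 eclipsed; 1.9 + 1.6 + 2.2 = 5.7 kcal/mol.
NH2 at 300° (staggered): Br–NH2 gauche, Br–F gauche, Br–NH2 gauche, Br–Cl gauche; 0.7 + 0.6 + 0.7 + 0.6 = 2.6 kcal/mol.
Max at 0° (5.7 kcal/mol), min at 60° (2.5 kcal/mol); barrier = 3.2 kcal/mol.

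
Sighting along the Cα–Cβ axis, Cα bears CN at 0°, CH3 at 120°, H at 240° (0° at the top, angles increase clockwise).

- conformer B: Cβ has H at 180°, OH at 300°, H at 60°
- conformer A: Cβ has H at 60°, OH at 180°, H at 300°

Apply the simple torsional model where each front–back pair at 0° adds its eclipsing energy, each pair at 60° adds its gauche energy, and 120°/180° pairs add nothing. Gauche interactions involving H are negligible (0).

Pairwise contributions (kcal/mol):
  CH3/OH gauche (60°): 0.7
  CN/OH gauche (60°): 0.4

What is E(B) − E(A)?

B (staggered): CN(0°)/OH(300°) gauche 0.4 → 0.4 kcal/mol.
A (staggered): CH3(120°)/OH(180°) gauche 0.7 → 0.7 kcal/mol.
E(B) − E(A) = 0.4 − 0.7 = -0.3 kcal/mol.

-0.3 kcal/mol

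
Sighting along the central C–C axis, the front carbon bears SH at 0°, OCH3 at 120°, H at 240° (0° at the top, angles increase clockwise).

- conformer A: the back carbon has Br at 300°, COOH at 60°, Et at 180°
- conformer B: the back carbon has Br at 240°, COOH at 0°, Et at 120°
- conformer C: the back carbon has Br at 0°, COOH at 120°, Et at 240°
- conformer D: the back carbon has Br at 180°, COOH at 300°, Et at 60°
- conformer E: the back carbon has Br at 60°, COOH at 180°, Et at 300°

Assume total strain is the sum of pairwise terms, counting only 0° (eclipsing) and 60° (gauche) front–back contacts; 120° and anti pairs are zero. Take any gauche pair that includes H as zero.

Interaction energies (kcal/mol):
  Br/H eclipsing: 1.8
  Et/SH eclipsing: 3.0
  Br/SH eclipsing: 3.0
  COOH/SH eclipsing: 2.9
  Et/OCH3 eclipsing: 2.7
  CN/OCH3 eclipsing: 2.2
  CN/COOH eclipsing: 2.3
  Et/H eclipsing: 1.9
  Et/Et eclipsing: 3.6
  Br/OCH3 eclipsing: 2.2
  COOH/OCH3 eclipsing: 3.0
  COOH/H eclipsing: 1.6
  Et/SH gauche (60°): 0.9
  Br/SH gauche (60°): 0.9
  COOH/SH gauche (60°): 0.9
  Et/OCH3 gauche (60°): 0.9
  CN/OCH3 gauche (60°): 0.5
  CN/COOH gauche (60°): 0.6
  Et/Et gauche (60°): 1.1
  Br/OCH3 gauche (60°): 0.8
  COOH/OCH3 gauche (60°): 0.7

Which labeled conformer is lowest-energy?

E

A (staggered): SH(0°)/Br(300°) gauche 0.9; SH(0°)/COOH(60°) gauche 0.9; OCH3(120°)/COOH(60°) gauche 0.7; OCH3(120°)/Et(180°) gauche 0.9 → 3.4 kcal/mol.
B (eclipsed): SH(0°)/COOH(0°) eclipsed 2.9; OCH3(120°)/Et(120°) eclipsed 2.7; H(240°)/Br(240°) eclipsed 1.8 → 7.4 kcal/mol.
C (eclipsed): SH(0°)/Br(0°) eclipsed 3.0; OCH3(120°)/COOH(120°) eclipsed 3.0; H(240°)/Et(240°) eclipsed 1.9 → 7.9 kcal/mol.
D (staggered): SH(0°)/COOH(300°) gauche 0.9; SH(0°)/Et(60°) gauche 0.9; OCH3(120°)/Br(180°) gauche 0.8; OCH3(120°)/Et(60°) gauche 0.9 → 3.5 kcal/mol.
E (staggered): SH(0°)/Br(60°) gauche 0.9; SH(0°)/Et(300°) gauche 0.9; OCH3(120°)/Br(60°) gauche 0.8; OCH3(120°)/COOH(180°) gauche 0.7 → 3.3 kcal/mol.
E has the lowest total (3.3 kcal/mol).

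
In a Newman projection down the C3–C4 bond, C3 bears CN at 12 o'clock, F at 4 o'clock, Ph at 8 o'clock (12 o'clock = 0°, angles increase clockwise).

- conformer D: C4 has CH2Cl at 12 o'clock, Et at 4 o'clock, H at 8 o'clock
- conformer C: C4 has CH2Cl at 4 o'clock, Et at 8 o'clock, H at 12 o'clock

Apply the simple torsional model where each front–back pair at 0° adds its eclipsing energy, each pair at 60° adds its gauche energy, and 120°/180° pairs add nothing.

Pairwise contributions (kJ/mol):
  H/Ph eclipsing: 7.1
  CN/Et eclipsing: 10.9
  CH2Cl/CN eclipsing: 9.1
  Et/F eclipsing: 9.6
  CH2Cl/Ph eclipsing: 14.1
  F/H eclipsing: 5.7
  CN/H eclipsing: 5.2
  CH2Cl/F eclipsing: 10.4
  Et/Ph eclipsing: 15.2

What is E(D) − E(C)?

-5.0 kJ/mol

D (eclipsed): CN(0°)/CH2Cl(0°) eclipsed 9.1; F(120°)/Et(120°) eclipsed 9.6; Ph(240°)/H(240°) eclipsed 7.1 → 25.8 kJ/mol.
C (eclipsed): CN(0°)/H(0°) eclipsed 5.2; F(120°)/CH2Cl(120°) eclipsed 10.4; Ph(240°)/Et(240°) eclipsed 15.2 → 30.8 kJ/mol.
E(D) − E(C) = 25.8 − 30.8 = -5.0 kJ/mol.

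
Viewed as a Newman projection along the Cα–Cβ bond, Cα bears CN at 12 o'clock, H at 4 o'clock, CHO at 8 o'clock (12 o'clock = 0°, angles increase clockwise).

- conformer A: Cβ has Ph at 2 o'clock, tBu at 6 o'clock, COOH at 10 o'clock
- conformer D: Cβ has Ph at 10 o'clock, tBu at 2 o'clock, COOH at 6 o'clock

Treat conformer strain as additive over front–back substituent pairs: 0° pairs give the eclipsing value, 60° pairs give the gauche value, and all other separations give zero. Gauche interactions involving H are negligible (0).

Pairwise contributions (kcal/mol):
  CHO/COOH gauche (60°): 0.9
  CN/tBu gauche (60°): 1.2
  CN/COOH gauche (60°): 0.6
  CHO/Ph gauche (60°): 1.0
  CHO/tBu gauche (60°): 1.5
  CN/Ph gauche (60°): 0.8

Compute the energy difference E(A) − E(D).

-0.1 kcal/mol

A is staggered. CN at 0° is gauche with Ph at 60° (0.8); CN at 0° is gauche with COOH at 300° (0.6); CHO at 240° is gauche with tBu at 180° (1.5); CHO at 240° is gauche with COOH at 300° (0.9). Total 3.8 kcal/mol.
D is staggered. CN at 0° is gauche with Ph at 300° (0.8); CN at 0° is gauche with tBu at 60° (1.2); CHO at 240° is gauche with Ph at 300° (1.0); CHO at 240° is gauche with COOH at 180° (0.9). Total 3.9 kcal/mol.
E(A) − E(D) = 3.8 − 3.9 = -0.1 kcal/mol.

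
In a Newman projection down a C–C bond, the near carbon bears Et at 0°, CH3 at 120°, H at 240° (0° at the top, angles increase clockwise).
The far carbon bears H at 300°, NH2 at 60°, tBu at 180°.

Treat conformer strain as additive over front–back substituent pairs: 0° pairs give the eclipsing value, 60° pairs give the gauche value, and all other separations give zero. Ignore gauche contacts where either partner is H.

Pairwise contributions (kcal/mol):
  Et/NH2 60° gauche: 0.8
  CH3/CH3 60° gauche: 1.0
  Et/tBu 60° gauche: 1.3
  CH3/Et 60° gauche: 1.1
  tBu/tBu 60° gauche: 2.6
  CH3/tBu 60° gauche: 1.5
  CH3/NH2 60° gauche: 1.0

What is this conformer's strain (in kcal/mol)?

This conformer is staggered. Et at 0° is gauche with NH2 at 60° (0.8); CH3 at 120° is gauche with NH2 at 60° (1.0); CH3 at 120° is gauche with tBu at 180° (1.5). Total 3.3 kcal/mol.

3.3 kcal/mol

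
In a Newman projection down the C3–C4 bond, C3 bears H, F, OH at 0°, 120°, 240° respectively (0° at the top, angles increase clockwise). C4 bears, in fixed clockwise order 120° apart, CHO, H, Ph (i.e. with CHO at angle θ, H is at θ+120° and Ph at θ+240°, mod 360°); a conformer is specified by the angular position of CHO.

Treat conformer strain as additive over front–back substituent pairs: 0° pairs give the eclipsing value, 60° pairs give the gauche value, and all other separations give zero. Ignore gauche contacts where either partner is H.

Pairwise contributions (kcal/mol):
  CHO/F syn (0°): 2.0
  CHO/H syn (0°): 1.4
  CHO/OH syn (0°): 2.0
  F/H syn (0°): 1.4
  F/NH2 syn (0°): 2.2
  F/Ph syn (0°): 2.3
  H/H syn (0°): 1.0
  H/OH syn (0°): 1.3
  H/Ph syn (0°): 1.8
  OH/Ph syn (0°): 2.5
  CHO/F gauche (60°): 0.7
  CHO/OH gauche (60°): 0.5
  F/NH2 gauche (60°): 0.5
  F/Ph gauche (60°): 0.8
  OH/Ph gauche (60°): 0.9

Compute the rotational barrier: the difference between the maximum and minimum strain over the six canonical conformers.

3.7 kcal/mol

CHO at 0° is eclipsed. H at 0° is eclipsed with CHO at 0° (1.4); F at 120° is eclipsed with H at 120° (1.4); OH at 240° is eclipsed with Ph at 240° (2.5). Total 5.3 kcal/mol.
CHO at 60° is staggered. F at 120° is gauche with CHO at 60° (0.7); OH at 240° is gauche with Ph at 300° (0.9). Total 1.6 kcal/mol.
CHO at 120° is eclipsed. H at 0° is eclipsed with Ph at 0° (1.8); F at 120° is eclipsed with CHO at 120° (2.0); OH at 240° is eclipsed with H at 240° (1.3). Total 5.1 kcal/mol.
CHO at 180° is staggered. F at 120° is gauche with CHO at 180° (0.7); F at 120° is gauche with Ph at 60° (0.8); OH at 240° is gauche with CHO at 180° (0.5). Total 2.0 kcal/mol.
CHO at 240° is eclipsed. H at 0° is eclipsed with H at 0° (1.0); F at 120° is eclipsed with Ph at 120° (2.3); OH at 240° is eclipsed with CHO at 240° (2.0). Total 5.3 kcal/mol.
CHO at 300° is staggered. F at 120° is gauche with Ph at 180° (0.8); OH at 240° is gauche with CHO at 300° (0.5); OH at 240° is gauche with Ph at 180° (0.9). Total 2.2 kcal/mol.
Max at 0° (5.3 kcal/mol), min at 60° (1.6 kcal/mol); barrier = 3.7 kcal/mol.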